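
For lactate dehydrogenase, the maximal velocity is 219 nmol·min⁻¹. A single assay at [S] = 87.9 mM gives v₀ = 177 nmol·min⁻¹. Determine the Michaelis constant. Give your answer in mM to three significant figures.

From v = Vmax[S]/(Km+[S]), Km = [S](Vmax − v)/v.
Km = 87.9 × (219 − 177) / 177 = 3692/177 = 20.9 mM.

20.9 mM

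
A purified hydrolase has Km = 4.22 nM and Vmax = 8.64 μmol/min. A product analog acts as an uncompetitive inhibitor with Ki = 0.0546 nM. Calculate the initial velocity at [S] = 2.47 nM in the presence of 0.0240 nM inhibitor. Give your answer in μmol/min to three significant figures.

α = 1 + [I]/Ki = 1 + 0.0240/0.0546 = 1.440.
For an uncompetitive inhibitor, both parameters are divided by α, giving Vmax/α and Km/α: Km,app = 2.93 nM, Vmax,app = 6.00 μmol/min.
v = Vmax,app·[S]/(Km,app + [S]) = 6.00 × 2.47/(2.93 + 2.47) = 2.74 μmol/min.

2.74 μmol/min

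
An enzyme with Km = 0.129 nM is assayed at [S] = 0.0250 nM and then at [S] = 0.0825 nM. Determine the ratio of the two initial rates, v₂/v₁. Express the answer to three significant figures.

Since Vmax cancels, v₂/v₁ = [S]₂(Km+[S]₁) / [S]₁(Km+[S]₂).
= 0.0825×(0.129+0.0250) / (0.0250×(0.129+0.0825)) = 0.01270/0.005288 = 2.40.

2.40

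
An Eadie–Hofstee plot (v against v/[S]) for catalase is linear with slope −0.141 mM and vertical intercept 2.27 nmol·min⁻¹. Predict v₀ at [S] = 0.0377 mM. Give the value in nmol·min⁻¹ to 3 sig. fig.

In the Eadie–Hofstee form v = Vmax − Km·(v/[S]), the slope is −Km and the intercept is Vmax, so Km = 0.141 mM and Vmax = 2.27 nmol·min⁻¹.
v = 2.27 × 0.0377/(0.141 + 0.0377) = 0.479 nmol·min⁻¹.

0.479 nmol·min⁻¹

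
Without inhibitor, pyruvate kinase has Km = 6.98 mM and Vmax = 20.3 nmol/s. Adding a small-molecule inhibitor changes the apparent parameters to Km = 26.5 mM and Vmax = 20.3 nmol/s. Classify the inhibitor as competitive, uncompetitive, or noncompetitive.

Km increases (6.98 → 26.5 mM) while Vmax is unchanged — the hallmark of competitive inhibition.

competitive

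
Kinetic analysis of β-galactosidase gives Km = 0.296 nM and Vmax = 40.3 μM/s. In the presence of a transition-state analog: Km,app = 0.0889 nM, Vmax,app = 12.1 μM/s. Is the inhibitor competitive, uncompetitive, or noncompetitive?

Both Km and Vmax decrease by the same factor (~3.33-fold) — characteristic of uncompetitive inhibition.

uncompetitive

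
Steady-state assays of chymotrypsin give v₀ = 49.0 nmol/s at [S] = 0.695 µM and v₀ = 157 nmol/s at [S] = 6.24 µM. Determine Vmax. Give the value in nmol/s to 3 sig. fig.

217 nmol/s

In reciprocal form, 1/v = (Km/Vmax)·(1/[S]) + 1/Vmax. The two points give (1/[S], 1/v) = (1.439, 0.02041) and (0.1603, 0.006369).
Slope = (0.02041 − 0.006369)/(1.439 − 0.1603) = 0.01098; intercept = 0.02041 − 0.01098×1.439 = 0.004610.
Vmax = 1/intercept = 217 nmol/s; Km = slope × Vmax = 0.01098 × 217 = 2.38 µM.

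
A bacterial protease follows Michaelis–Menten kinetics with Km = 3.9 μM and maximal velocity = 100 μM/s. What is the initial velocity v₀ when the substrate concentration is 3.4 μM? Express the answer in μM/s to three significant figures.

46.6 μM/s

[S]/(Km+[S]) = 3.4/7.300 = 0.4658, the fractional saturation.
v = 0.4658 × Vmax = 0.4658 × 100 = 46.6 μM/s.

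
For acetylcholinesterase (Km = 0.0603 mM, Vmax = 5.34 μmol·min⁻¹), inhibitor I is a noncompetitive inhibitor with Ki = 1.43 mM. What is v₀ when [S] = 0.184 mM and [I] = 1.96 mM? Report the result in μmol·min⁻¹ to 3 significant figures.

With α = 1 + [I]/Ki = 1 + 1.96/1.43 = 2.371, the noncompetitive rate law is v = (Vmax/α)·[S] / (Km + [S]).
v = (5.34/2.371)×0.184 / (0.0603 + 0.184) = 0.4145/0.2443 = 1.70 μmol·min⁻¹.

1.70 μmol·min⁻¹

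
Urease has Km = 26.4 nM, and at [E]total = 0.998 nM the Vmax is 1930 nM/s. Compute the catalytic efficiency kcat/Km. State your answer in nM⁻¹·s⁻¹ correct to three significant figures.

kcat = Vmax/[E]total = 1930/0.998 = 1930 s⁻¹.
kcat/Km = 1930/26.4 = 73.3 nM⁻¹·s⁻¹.

73.3 nM⁻¹·s⁻¹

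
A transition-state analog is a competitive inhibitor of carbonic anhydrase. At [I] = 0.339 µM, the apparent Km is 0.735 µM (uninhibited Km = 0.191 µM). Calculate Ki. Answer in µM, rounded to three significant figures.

0.119 µM

Competitive: Km,app = α·Km with α = 1 + [I]/Ki.
α = Km,app/Km = 0.735/0.191 = 3.848.
Since α = 1 + [I]/Ki, [I]/Ki = 3.848 − 1 = 2.848 and Ki = 0.339/2.848 = 0.119 µM.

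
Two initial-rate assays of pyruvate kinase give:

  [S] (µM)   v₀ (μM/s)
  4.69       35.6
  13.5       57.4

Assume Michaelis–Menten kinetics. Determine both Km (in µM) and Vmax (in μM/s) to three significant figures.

In reciprocal form, 1/v = (Km/Vmax)·(1/[S]) + 1/Vmax. The two points give (1/[S], 1/v) = (0.2132, 0.02809) and (0.07407, 0.01742).
Slope = (0.02809 − 0.01742)/(0.2132 − 0.07407) = 0.07667; intercept = 0.02809 − 0.07667×0.2132 = 0.01174.
Vmax = 1/intercept = 85.2 μM/s; Km = slope × Vmax = 0.07667 × 85.2 = 6.53 µM.

Km = 6.53 µM; Vmax = 85.2 μM/s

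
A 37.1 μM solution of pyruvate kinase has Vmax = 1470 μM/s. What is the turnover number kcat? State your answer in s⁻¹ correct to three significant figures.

39.6 s⁻¹

kcat = Vmax/[E]total = 1470 μM/s / 37.1 μM = 39.6 s⁻¹.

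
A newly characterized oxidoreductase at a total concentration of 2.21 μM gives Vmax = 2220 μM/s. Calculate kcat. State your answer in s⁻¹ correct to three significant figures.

kcat = Vmax/[E]total = 2220 μM/s / 2.21 μM = 1000 s⁻¹.

1000 s⁻¹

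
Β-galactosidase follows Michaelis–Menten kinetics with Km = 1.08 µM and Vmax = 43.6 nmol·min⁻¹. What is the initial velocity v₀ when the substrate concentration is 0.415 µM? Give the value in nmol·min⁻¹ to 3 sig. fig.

12.1 nmol·min⁻¹

[S]/(Km+[S]) = 0.415/1.495 = 0.2776, the fractional saturation.
v = 0.2776 × Vmax = 0.2776 × 43.6 = 12.1 nmol·min⁻¹.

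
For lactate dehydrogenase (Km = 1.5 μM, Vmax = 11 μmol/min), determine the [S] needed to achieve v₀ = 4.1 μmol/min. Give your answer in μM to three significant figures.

The required fractional saturation is v/Vmax = 4.1/11 = 0.3727.
Then [S]/(Km+[S]) = 0.3727 ⇒ [S] = 1.5 × 0.3727/(1 − 0.3727) = 0.891 μM.

0.891 μM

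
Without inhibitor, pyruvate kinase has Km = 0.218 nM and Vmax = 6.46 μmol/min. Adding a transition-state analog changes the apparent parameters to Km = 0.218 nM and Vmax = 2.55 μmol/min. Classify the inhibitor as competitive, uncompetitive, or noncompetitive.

Vmax decreases (6.46 → 2.55 μmol/min) while Km is unchanged — pure noncompetitive inhibition.

noncompetitive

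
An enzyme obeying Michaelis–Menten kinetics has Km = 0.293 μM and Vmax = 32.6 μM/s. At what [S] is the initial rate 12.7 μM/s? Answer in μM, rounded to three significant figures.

0.187 μM

Rearranging v = Vmax[S]/(Km+[S]) gives [S] = Km·v/(Vmax − v).
[S] = 0.293 × 12.7 / (32.6 − 12.7) = 3.721/19.90 = 0.187 μM.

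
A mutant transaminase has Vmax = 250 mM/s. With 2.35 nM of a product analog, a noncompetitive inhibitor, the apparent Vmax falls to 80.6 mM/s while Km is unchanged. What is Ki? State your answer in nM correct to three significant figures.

Noncompetitive: Vmax,app = Vmax/α with α = 1 + [I]/Ki.
α = Vmax/Vmax,app = 250/80.6 = 3.102.
Since α = 1 + [I]/Ki, [I]/Ki = 3.102 − 1 = 2.102 and Ki = 2.35/2.102 = 1.12 nM.

1.12 nM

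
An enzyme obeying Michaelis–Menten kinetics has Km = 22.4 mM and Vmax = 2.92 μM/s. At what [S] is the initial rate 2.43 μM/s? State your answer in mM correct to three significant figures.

111 mM

The required fractional saturation is v/Vmax = 2.43/2.92 = 0.8322.
Then [S]/(Km+[S]) = 0.8322 ⇒ [S] = 22.4 × 0.8322/(1 − 0.8322) = 111 mM.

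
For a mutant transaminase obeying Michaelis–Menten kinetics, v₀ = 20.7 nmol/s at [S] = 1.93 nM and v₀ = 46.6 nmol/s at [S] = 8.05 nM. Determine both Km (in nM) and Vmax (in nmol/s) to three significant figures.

From v = Vmax[S]/(Km+[S]), each point gives Vmax = v(Km+[S])/[S].
Equating: 20.7(Km+1.93)/1.93 = 46.6(Km+8.05)/8.05.
10.73·Km + 20.7 = 5.789·Km + 46.6, so (10.73 − 5.789)·Km = 46.6 − 20.7.
Km = 25.90/4.937 = 5.25 nM; then Vmax = 20.7(5.25+1.93)/1.93 = 77.0 nmol/s.

Km = 5.25 nM; Vmax = 77.0 nmol/s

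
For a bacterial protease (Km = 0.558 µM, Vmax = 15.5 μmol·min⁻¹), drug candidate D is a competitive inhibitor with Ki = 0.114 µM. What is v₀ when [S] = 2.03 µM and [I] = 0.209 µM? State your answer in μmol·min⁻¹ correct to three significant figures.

With α = 1 + [I]/Ki = 1 + 0.209/0.114 = 2.833, the competitive rate law is v = Vmax[S] / (αKm + [S]).
v = 15.5×2.03 / (2.833×0.558 + 2.03) = 31.46/3.611 = 8.71 μmol·min⁻¹.

8.71 μmol·min⁻¹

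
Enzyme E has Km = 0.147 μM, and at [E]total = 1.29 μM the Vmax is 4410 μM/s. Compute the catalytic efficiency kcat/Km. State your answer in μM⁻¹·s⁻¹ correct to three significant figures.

kcat = Vmax/[E]total = 4410/1.29 = 3420 s⁻¹.
kcat/Km = 3420/0.147 = 23300 μM⁻¹·s⁻¹.

23300 μM⁻¹·s⁻¹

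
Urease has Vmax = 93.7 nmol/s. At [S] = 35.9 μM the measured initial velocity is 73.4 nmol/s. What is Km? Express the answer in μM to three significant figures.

9.93 μM

v/Vmax = 73.4/93.7 = 0.7834 = [S]/(Km+[S]).
So Km + [S] = [S]/0.7834 = 45.83 μM, giving Km = 45.83 − 35.9 = 9.93 μM.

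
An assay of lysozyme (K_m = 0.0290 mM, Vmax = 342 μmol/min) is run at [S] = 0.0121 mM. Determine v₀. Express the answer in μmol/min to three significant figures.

101 μmol/min

[S]/(Km+[S]) = 0.0121/0.04110 = 0.2944, the fractional saturation.
v = 0.2944 × Vmax = 0.2944 × 342 = 101 μmol/min.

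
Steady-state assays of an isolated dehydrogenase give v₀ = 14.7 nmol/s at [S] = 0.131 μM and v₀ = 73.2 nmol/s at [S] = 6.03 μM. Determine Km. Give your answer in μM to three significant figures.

0.585 μM

From v = Vmax[S]/(Km+[S]), each point gives Vmax = v(Km+[S])/[S].
Equating: 14.7(Km+0.131)/0.131 = 73.2(Km+6.03)/6.03.
112.2·Km + 14.7 = 12.14·Km + 73.2, so (112.2 − 12.14)·Km = 73.2 − 14.7.
Km = 58.50/100.1 = 0.585 μM; then Vmax = 14.7(0.585+0.131)/0.131 = 80.3 nmol/s.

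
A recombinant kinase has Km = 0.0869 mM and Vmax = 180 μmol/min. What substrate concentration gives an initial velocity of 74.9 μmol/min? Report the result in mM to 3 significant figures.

Rearranging v = Vmax[S]/(Km+[S]) gives [S] = Km·v/(Vmax − v).
[S] = 0.0869 × 74.9 / (180 − 74.9) = 6.509/105.1 = 0.0619 mM.

0.0619 mM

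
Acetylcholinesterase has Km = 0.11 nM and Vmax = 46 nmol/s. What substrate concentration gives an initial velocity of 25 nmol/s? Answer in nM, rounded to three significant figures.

0.131 nM

The required fractional saturation is v/Vmax = 25/46 = 0.5435.
Then [S]/(Km+[S]) = 0.5435 ⇒ [S] = 0.11 × 0.5435/(1 − 0.5435) = 0.131 nM.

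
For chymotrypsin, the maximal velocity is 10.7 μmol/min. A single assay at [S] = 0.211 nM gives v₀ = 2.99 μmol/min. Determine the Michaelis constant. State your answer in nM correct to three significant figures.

From v = Vmax[S]/(Km+[S]), Km = [S](Vmax − v)/v.
Km = 0.211 × (10.7 − 2.99) / 2.99 = 1.627/2.99 = 0.544 nM.

0.544 nM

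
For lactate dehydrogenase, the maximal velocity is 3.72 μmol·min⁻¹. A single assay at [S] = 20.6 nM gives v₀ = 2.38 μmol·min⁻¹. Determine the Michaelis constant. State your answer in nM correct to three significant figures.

v/Vmax = 2.38/3.72 = 0.6398 = [S]/(Km+[S]).
So Km + [S] = [S]/0.6398 = 32.20 nM, giving Km = 32.20 − 20.6 = 11.6 nM.

11.6 nM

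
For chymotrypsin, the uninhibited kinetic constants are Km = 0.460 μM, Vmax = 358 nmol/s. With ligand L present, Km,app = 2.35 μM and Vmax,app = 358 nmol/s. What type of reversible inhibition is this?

competitive

Km increases (0.460 → 2.35 μM) while Vmax is unchanged — the hallmark of competitive inhibition.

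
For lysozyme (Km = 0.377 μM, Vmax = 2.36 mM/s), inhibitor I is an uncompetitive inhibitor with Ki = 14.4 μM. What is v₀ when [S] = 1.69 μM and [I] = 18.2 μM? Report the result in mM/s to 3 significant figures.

0.949 mM/s

α = 1 + [I]/Ki = 1 + 18.2/14.4 = 2.264.
For an uncompetitive inhibitor, both parameters are divided by α, giving Vmax/α and Km/α: Km,app = 0.167 μM, Vmax,app = 1.04 mM/s.
v = Vmax,app·[S]/(Km,app + [S]) = 1.04 × 1.69/(0.167 + 1.69) = 0.949 mM/s.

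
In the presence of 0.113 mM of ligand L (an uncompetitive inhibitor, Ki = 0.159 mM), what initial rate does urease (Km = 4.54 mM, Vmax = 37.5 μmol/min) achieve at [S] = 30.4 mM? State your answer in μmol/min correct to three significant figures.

With α = 1 + [I]/Ki = 1 + 0.113/0.159 = 1.711, the uncompetitive rate law is v = (Vmax/α)·[S] / (Km/α + [S]).
v = (37.5/1.711)×30.4 / (4.54/1.711 + 30.4) = 666.4/33.05 = 20.2 μmol/min.

20.2 μmol/min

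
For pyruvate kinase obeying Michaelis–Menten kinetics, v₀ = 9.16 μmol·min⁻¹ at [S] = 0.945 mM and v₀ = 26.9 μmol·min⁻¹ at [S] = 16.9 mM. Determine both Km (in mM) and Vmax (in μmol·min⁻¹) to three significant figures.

Km = 2.19 mM; Vmax = 30.4 μmol·min⁻¹

From v = Vmax[S]/(Km+[S]), each point gives Vmax = v(Km+[S])/[S].
Equating: 9.16(Km+0.945)/0.945 = 26.9(Km+16.9)/16.9.
9.693·Km + 9.16 = 1.592·Km + 26.9, so (9.693 − 1.592)·Km = 26.9 − 9.16.
Km = 17.74/8.101 = 2.19 mM; then Vmax = 9.16(2.19+0.945)/0.945 = 30.4 μmol·min⁻¹.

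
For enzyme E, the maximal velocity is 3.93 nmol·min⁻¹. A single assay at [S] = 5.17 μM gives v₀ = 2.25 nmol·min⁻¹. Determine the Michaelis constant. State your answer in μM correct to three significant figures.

3.86 μM

v/Vmax = 2.25/3.93 = 0.5725 = [S]/(Km+[S]).
So Km + [S] = [S]/0.5725 = 9.030 μM, giving Km = 9.030 − 5.17 = 3.86 μM.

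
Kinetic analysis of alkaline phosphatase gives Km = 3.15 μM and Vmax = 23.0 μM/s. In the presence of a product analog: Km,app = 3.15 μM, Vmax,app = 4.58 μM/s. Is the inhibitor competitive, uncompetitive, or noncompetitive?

noncompetitive

Vmax decreases (23.0 → 4.58 μM/s) while Km is unchanged — pure noncompetitive inhibition.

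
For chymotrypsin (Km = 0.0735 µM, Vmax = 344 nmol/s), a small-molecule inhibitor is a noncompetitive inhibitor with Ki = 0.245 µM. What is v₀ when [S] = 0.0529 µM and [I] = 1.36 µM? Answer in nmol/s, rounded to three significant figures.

With α = 1 + [I]/Ki = 1 + 1.36/0.245 = 6.551, the noncompetitive rate law is v = (Vmax/α)·[S] / (Km + [S]).
v = (344/6.551)×0.0529 / (0.0735 + 0.0529) = 2.778/0.1264 = 22.0 nmol/s.

22.0 nmol/s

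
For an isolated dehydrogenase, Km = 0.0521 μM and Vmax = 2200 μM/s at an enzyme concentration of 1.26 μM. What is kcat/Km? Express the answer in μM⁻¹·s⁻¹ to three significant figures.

kcat = Vmax/[E]total = 2200/1.26 = 1750 s⁻¹.
kcat/Km = 1750/0.0521 = 33500 μM⁻¹·s⁻¹.

33500 μM⁻¹·s⁻¹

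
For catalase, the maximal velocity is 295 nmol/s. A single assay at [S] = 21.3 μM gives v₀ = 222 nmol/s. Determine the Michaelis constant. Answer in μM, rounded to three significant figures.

v/Vmax = 222/295 = 0.7525 = [S]/(Km+[S]).
So Km + [S] = [S]/0.7525 = 28.30 μM, giving Km = 28.30 − 21.3 = 7.00 μM.

7.00 μM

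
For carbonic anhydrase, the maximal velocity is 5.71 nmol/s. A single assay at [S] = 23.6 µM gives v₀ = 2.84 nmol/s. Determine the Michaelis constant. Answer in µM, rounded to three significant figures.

v/Vmax = 2.84/5.71 = 0.4974 = [S]/(Km+[S]).
So Km + [S] = [S]/0.4974 = 47.45 µM, giving Km = 47.45 − 23.6 = 23.8 µM.

23.8 µM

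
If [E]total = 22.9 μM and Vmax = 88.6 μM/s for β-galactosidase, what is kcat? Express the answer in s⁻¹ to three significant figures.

3.87 s⁻¹

kcat = Vmax/[E]total = 88.6 μM/s / 22.9 μM = 3.87 s⁻¹.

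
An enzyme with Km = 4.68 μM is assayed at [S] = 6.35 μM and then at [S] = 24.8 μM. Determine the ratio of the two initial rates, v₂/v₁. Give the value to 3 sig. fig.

1.46

The fractional saturations are [S]/(Km+[S]) = 6.35/11.03 = 0.5757 and 24.8/29.48 = 0.8412.
v₂/v₁ is just their ratio: 0.8412/0.5757 = 1.46.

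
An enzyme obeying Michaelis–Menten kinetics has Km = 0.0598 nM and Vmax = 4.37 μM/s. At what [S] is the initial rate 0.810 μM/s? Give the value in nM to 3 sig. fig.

The required fractional saturation is v/Vmax = 0.810/4.37 = 0.1854.
Then [S]/(Km+[S]) = 0.1854 ⇒ [S] = 0.0598 × 0.1854/(1 − 0.1854) = 0.0136 nM.

0.0136 nM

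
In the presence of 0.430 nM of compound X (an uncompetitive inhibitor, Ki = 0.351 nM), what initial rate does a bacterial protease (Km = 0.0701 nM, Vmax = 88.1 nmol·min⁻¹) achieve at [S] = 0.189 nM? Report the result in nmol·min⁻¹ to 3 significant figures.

33.9 nmol·min⁻¹

With α = 1 + [I]/Ki = 1 + 0.430/0.351 = 2.225, the uncompetitive rate law is v = (Vmax/α)·[S] / (Km/α + [S]).
v = (88.1/2.225)×0.189 / (0.0701/2.225 + 0.189) = 7.483/0.2205 = 33.9 nmol·min⁻¹.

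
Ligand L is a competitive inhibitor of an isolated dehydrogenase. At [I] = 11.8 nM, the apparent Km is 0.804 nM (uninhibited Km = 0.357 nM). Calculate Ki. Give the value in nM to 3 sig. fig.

9.42 nM

Competitive: Km,app = α·Km with α = 1 + [I]/Ki.
α = Km,app/Km = 0.804/0.357 = 2.252.
Ki = [I]/(α − 1) = 11.8/1.252 = 9.42 nM.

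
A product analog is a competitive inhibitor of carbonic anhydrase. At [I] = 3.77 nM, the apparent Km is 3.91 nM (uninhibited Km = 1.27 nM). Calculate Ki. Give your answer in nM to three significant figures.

1.81 nM

Competitive: Km,app = α·Km with α = 1 + [I]/Ki.
α = Km,app/Km = 3.91/1.27 = 3.079.
Ki = [I]/(α − 1) = 3.77/2.079 = 1.81 nM.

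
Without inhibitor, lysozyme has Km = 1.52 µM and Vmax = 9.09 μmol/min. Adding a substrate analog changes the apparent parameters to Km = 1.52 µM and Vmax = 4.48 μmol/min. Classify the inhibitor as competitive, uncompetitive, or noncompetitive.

noncompetitive

Vmax decreases (9.09 → 4.48 μmol/min) while Km is unchanged — pure noncompetitive inhibition.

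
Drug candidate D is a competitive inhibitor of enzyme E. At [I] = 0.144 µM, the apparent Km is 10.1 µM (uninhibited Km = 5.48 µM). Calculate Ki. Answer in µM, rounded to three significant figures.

0.171 µM

Competitive: Km,app = α·Km with α = 1 + [I]/Ki.
α = Km,app/Km = 10.1/5.48 = 1.843.
Ki = [I]/(α − 1) = 0.144/0.8431 = 0.171 µM.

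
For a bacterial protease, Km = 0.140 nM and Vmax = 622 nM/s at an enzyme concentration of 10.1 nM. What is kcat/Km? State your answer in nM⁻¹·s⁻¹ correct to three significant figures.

kcat = Vmax/[E]total = 622/10.1 = 61.6 s⁻¹.
kcat/Km = 61.6/0.140 = 440 nM⁻¹·s⁻¹.

440 nM⁻¹·s⁻¹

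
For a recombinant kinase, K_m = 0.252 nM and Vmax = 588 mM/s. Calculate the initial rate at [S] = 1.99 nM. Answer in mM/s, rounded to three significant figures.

522 mM/s

[S]/(Km+[S]) = 1.99/2.242 = 0.8876, the fractional saturation.
v = 0.8876 × Vmax = 0.8876 × 588 = 522 mM/s.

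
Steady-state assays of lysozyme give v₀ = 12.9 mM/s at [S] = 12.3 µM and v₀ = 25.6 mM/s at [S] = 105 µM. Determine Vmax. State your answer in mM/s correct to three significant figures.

29.4 mM/s

In reciprocal form, 1/v = (Km/Vmax)·(1/[S]) + 1/Vmax. The two points give (1/[S], 1/v) = (0.08130, 0.07752) and (0.009524, 0.03906).
Slope = (0.07752 − 0.03906)/(0.08130 − 0.009524) = 0.5358; intercept = 0.07752 − 0.5358×0.08130 = 0.03396.
Vmax = 1/intercept = 29.4 mM/s; Km = slope × Vmax = 0.5358 × 29.4 = 15.8 µM.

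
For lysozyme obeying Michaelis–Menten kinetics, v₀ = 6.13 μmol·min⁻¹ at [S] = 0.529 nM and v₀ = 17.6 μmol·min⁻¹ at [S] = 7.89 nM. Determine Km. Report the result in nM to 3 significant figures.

In reciprocal form, 1/v = (Km/Vmax)·(1/[S]) + 1/Vmax. The two points give (1/[S], 1/v) = (1.890, 0.1631) and (0.1267, 0.05682).
Slope = (0.1631 − 0.05682)/(1.890 − 0.1267) = 0.06028; intercept = 0.1631 − 0.06028×1.890 = 0.04918.
Vmax = 1/intercept = 20.3 μmol·min⁻¹; Km = slope × Vmax = 0.06028 × 20.3 = 1.23 nM.

1.23 nM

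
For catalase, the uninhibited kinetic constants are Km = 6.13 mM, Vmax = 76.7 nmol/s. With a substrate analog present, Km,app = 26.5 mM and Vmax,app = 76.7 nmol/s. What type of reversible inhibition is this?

competitive

Km increases (6.13 → 26.5 mM) while Vmax is unchanged — the hallmark of competitive inhibition.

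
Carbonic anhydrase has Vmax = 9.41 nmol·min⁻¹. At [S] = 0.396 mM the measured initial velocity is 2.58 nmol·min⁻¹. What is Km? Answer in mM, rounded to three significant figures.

From v = Vmax[S]/(Km+[S]), Km = [S](Vmax − v)/v.
Km = 0.396 × (9.41 − 2.58) / 2.58 = 2.705/2.58 = 1.05 mM.

1.05 mM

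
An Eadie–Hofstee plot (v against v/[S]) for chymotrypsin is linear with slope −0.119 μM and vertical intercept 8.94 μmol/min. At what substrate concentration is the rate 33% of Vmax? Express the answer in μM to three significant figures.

The Eadie–Hofstee slope gives Km = 0.119 μM (slope = −Km).
v/Vmax = [S]/(Km+[S]) = 0.33 ⇒ [S] = Km·0.33/(1−0.33) = 0.119 × 0.4925 = 0.0586 μM.

0.0586 μM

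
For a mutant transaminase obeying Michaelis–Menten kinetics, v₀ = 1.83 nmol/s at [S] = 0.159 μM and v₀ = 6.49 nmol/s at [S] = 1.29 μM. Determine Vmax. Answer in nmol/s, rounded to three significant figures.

In reciprocal form, 1/v = (Km/Vmax)·(1/[S]) + 1/Vmax. The two points give (1/[S], 1/v) = (6.289, 0.5464) and (0.7752, 0.1541).
Slope = (0.5464 − 0.1541)/(6.289 − 0.7752) = 0.07116; intercept = 0.5464 − 0.07116×6.289 = 0.09892.
Vmax = 1/intercept = 10.1 nmol/s; Km = slope × Vmax = 0.07116 × 10.1 = 0.719 μM.

10.1 nmol/s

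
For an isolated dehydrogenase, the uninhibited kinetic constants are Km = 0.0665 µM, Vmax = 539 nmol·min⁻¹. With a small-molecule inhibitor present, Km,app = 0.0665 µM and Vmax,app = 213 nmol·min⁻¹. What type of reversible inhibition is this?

noncompetitive

Vmax decreases (539 → 213 nmol·min⁻¹) while Km is unchanged — pure noncompetitive inhibition.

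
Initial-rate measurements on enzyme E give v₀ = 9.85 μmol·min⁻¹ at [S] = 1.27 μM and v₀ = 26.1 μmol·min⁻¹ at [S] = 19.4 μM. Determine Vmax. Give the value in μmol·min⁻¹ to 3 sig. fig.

From v = Vmax[S]/(Km+[S]), each point gives Vmax = v(Km+[S])/[S].
Equating: 9.85(Km+1.27)/1.27 = 26.1(Km+19.4)/19.4.
7.756·Km + 9.85 = 1.345·Km + 26.1, so (7.756 − 1.345)·Km = 26.1 − 9.85.
Km = 16.25/6.411 = 2.53 μM; then Vmax = 9.85(2.53+1.27)/1.27 = 29.5 μmol·min⁻¹.

29.5 μmol·min⁻¹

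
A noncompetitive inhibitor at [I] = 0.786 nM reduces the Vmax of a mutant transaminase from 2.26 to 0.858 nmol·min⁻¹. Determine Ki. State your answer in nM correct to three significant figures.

0.481 nM

Noncompetitive: Vmax,app = Vmax/α with α = 1 + [I]/Ki.
α = Vmax/Vmax,app = 2.26/0.858 = 2.634.
Since α = 1 + [I]/Ki, [I]/Ki = 2.634 − 1 = 1.634 and Ki = 0.786/1.634 = 0.481 nM.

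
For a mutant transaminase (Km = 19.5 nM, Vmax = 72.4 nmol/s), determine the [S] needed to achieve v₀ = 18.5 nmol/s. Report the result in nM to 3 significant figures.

6.69 nM

Rearranging v = Vmax[S]/(Km+[S]) gives [S] = Km·v/(Vmax − v).
[S] = 19.5 × 18.5 / (72.4 − 18.5) = 360.8/53.90 = 6.69 nM.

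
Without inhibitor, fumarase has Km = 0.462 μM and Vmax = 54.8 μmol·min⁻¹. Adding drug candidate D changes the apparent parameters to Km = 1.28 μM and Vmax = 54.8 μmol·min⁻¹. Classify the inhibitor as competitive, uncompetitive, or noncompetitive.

competitive

Km increases (0.462 → 1.28 μM) while Vmax is unchanged — the hallmark of competitive inhibition.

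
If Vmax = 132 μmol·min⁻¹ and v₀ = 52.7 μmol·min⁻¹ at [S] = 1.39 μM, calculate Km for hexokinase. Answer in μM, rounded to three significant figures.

2.09 μM

v/Vmax = 52.7/132 = 0.3992 = [S]/(Km+[S]).
So Km + [S] = [S]/0.3992 = 3.482 μM, giving Km = 3.482 − 1.39 = 2.09 μM.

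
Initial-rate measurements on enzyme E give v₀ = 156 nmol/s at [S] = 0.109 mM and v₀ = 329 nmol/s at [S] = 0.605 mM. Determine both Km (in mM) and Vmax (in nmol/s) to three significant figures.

Km = 0.195 mM; Vmax = 435 nmol/s

From v = Vmax[S]/(Km+[S]), each point gives Vmax = v(Km+[S])/[S].
Equating: 156(Km+0.109)/0.109 = 329(Km+0.605)/0.605.
1431·Km + 156 = 543.8·Km + 329, so (1431 − 543.8)·Km = 329 − 156.
Km = 173.0/887.4 = 0.195 mM; then Vmax = 156(0.195+0.109)/0.109 = 435 nmol/s.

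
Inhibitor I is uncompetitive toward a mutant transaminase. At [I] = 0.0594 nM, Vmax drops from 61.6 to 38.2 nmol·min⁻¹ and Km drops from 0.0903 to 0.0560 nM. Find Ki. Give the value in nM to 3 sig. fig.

Uncompetitive: Vmax,app = Vmax/α (and Km,app = Km/α) with α = 1 + [I]/Ki.
α = Vmax/Vmax,app = 61.6/38.2 = 1.613.
Since α = 1 + [I]/Ki, [I]/Ki = 1.613 − 1 = 0.6126 and Ki = 0.0594/0.6126 = 0.0970 nM.

0.0970 nM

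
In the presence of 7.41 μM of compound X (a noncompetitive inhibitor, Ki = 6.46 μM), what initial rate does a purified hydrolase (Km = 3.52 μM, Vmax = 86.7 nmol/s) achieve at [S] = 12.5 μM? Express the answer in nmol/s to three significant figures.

31.5 nmol/s

With α = 1 + [I]/Ki = 1 + 7.41/6.46 = 2.147, the noncompetitive rate law is v = (Vmax/α)·[S] / (Km + [S]).
v = (86.7/2.147)×12.5 / (3.52 + 12.5) = 504.8/16.02 = 31.5 nmol/s.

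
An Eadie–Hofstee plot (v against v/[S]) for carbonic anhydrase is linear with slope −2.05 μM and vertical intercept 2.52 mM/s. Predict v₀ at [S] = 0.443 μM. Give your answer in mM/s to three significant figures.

0.448 mM/s

In the Eadie–Hofstee form v = Vmax − Km·(v/[S]), the slope is −Km and the intercept is Vmax, so Km = 2.05 μM and Vmax = 2.52 mM/s.
v = 2.52 × 0.443/(2.05 + 0.443) = 0.448 mM/s.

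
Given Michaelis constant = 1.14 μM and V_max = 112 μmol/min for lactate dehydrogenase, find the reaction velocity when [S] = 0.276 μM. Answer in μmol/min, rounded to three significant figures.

21.8 μmol/min

v = Vmax·[S]/(Km + [S]) = 112 × 0.276 / (1.14 + 0.276)
  = 30.91 / 1.416 = 21.8 μmol/min.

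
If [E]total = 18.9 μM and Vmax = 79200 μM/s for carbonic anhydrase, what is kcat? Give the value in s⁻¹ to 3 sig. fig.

4190 s⁻¹

kcat = Vmax/[E]total = 79200 μM/s / 18.9 μM = 4190 s⁻¹.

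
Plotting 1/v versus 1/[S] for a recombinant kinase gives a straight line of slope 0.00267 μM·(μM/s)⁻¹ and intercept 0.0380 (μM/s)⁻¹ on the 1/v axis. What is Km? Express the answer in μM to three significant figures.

0.0703 μM

y-intercept = 1/Vmax ⇒ Vmax = 26.3 μM/s; slope = Km/Vmax ⇒ Km = slope × Vmax.
Km = 0.00267 × 26.3 = 0.0703 μM.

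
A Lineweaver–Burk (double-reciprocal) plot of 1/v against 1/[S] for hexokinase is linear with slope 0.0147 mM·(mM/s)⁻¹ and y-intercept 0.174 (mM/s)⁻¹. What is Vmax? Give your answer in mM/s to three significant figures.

5.75 mM/s

The y-intercept of a Lineweaver–Burk plot equals 1/Vmax, so Vmax = 1/0.174 = 5.75 mM/s.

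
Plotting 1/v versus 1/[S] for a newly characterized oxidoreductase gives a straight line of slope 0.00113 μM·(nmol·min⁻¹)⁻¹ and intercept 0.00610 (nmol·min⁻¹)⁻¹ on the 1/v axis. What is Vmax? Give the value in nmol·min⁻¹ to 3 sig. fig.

164 nmol·min⁻¹

The y-intercept of a Lineweaver–Burk plot equals 1/Vmax, so Vmax = 1/0.00610 = 164 nmol·min⁻¹.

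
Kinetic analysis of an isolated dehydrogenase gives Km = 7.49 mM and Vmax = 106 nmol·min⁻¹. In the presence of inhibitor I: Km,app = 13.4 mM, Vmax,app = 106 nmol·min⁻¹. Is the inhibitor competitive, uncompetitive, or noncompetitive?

competitive

Km increases (7.49 → 13.4 mM) while Vmax is unchanged — the hallmark of competitive inhibition.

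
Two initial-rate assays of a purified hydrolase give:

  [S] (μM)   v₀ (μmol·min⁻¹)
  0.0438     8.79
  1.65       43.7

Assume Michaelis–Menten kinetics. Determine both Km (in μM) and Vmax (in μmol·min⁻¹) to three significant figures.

Km = 0.200 μM; Vmax = 49.0 μmol·min⁻¹

In reciprocal form, 1/v = (Km/Vmax)·(1/[S]) + 1/Vmax. The two points give (1/[S], 1/v) = (22.83, 0.1138) and (0.6061, 0.02288).
Slope = (0.1138 − 0.02288)/(22.83 − 0.6061) = 0.004089; intercept = 0.1138 − 0.004089×22.83 = 0.02040.
Vmax = 1/intercept = 49.0 μmol·min⁻¹; Km = slope × Vmax = 0.004089 × 49.0 = 0.200 μM.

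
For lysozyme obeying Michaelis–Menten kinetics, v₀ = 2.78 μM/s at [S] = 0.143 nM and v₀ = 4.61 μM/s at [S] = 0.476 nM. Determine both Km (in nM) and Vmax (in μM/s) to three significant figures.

Km = 0.188 nM; Vmax = 6.43 μM/s

In reciprocal form, 1/v = (Km/Vmax)·(1/[S]) + 1/Vmax. The two points give (1/[S], 1/v) = (6.993, 0.3597) and (2.101, 0.2169).
Slope = (0.3597 − 0.2169)/(6.993 − 2.101) = 0.02919; intercept = 0.3597 − 0.02919×6.993 = 0.1556.
Vmax = 1/intercept = 6.43 μM/s; Km = slope × Vmax = 0.02919 × 6.43 = 0.188 nM.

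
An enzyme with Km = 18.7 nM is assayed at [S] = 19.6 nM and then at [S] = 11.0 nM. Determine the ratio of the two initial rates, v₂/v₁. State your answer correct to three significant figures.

0.724

The fractional saturations are [S]/(Km+[S]) = 19.6/38.30 = 0.5117 and 11.0/29.70 = 0.3704.
v₂/v₁ is just their ratio: 0.3704/0.5117 = 0.724.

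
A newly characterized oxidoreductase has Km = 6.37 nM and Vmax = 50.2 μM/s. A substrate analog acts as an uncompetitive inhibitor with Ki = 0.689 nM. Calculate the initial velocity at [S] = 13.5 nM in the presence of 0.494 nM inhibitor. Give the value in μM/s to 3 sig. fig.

With α = 1 + [I]/Ki = 1 + 0.494/0.689 = 1.717, the uncompetitive rate law is v = (Vmax/α)·[S] / (Km/α + [S]).
v = (50.2/1.717)×13.5 / (6.37/1.717 + 13.5) = 394.7/17.21 = 22.9 μM/s.

22.9 μM/s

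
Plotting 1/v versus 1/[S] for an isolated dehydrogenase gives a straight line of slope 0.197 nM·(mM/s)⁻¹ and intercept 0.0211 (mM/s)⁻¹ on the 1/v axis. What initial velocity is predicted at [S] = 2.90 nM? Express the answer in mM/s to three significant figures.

The y-intercept is 1/Vmax, so Vmax = 1/0.0211 = 47.4 mM/s.
The slope is Km/Vmax, so Km = 0.197 × 47.4 = 9.34 nM.
Then v = 47.4 × 2.90/(9.34 + 2.90) = 11.2 mM/s.

11.2 mM/s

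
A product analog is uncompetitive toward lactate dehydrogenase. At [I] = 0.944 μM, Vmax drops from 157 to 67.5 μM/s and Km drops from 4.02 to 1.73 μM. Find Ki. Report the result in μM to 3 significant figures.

Uncompetitive: Vmax,app = Vmax/α (and Km,app = Km/α) with α = 1 + [I]/Ki.
α = Vmax/Vmax,app = 157/67.5 = 2.326.
Since α = 1 + [I]/Ki, [I]/Ki = 2.326 − 1 = 1.326 and Ki = 0.944/1.326 = 0.712 μM.

0.712 μM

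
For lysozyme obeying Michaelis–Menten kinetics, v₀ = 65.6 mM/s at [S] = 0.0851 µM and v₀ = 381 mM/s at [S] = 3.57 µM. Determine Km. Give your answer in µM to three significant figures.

0.475 µM

In reciprocal form, 1/v = (Km/Vmax)·(1/[S]) + 1/Vmax. The two points give (1/[S], 1/v) = (11.75, 0.01524) and (0.2801, 0.002625).
Slope = (0.01524 − 0.002625)/(11.75 − 0.2801) = 0.001100; intercept = 0.01524 − 0.001100×11.75 = 0.002317.
Vmax = 1/intercept = 432 mM/s; Km = slope × Vmax = 0.001100 × 432 = 0.475 µM.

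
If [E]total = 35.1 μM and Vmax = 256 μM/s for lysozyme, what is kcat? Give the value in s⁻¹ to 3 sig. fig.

kcat = Vmax/[E]total = 256 μM/s / 35.1 μM = 7.29 s⁻¹.

7.29 s⁻¹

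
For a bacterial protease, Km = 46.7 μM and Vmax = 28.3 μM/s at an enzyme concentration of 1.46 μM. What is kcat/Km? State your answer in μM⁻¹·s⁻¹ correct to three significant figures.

0.415 μM⁻¹·s⁻¹

kcat = Vmax/[E]total = 28.3/1.46 = 19.4 s⁻¹.
kcat/Km = 19.4/46.7 = 0.415 μM⁻¹·s⁻¹.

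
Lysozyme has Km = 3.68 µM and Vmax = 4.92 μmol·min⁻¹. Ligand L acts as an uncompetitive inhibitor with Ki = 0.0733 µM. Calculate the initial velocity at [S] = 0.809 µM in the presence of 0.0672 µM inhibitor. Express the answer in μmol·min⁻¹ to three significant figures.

0.761 μmol·min⁻¹

α = 1 + [I]/Ki = 1 + 0.0672/0.0733 = 1.917.
For an uncompetitive inhibitor, both parameters are divided by α, giving Vmax/α and Km/α: Km,app = 1.92 µM, Vmax,app = 2.57 μmol·min⁻¹.
v = Vmax,app·[S]/(Km,app + [S]) = 2.57 × 0.809/(1.92 + 0.809) = 0.761 μmol·min⁻¹.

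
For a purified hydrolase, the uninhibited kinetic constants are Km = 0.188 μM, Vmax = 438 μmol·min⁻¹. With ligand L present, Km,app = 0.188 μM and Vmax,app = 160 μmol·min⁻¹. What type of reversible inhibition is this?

Vmax decreases (438 → 160 μmol·min⁻¹) while Km is unchanged — pure noncompetitive inhibition.

noncompetitive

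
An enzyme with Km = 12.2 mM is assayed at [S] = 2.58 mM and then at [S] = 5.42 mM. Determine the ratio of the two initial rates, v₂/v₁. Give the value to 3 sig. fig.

The fractional saturations are [S]/(Km+[S]) = 2.58/14.78 = 0.1746 and 5.42/17.62 = 0.3076.
v₂/v₁ is just their ratio: 0.3076/0.1746 = 1.76.

1.76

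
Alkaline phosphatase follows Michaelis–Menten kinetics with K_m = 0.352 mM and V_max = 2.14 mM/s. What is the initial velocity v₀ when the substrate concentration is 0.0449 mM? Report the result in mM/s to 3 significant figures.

v = Vmax·[S]/(Km + [S]) = 2.14 × 0.0449 / (0.352 + 0.0449)
  = 0.09609 / 0.3969 = 0.242 mM/s.

0.242 mM/s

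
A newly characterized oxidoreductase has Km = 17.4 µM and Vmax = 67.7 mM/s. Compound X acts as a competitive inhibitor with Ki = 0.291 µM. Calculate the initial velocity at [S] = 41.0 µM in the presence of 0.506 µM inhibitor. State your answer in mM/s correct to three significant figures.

31.3 mM/s

α = 1 + [I]/Ki = 1 + 0.506/0.291 = 2.739.
For a competitive inhibitor, Vmax is unchanged and the apparent Km becomes α·Km: Km,app = 47.7 µM, Vmax,app = 67.7 mM/s.
v = Vmax,app·[S]/(Km,app + [S]) = 67.7 × 41.0/(47.7 + 41.0) = 31.3 mM/s.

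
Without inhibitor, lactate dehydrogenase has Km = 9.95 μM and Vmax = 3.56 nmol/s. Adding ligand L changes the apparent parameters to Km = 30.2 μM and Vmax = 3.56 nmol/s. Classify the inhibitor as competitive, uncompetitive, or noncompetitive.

Km increases (9.95 → 30.2 μM) while Vmax is unchanged — the hallmark of competitive inhibition.

competitive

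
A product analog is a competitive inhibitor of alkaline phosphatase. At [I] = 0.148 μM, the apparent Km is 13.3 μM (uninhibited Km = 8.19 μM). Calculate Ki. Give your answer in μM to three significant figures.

0.237 μM

Competitive: Km,app = α·Km with α = 1 + [I]/Ki.
α = Km,app/Km = 13.3/8.19 = 1.624.
Since α = 1 + [I]/Ki, [I]/Ki = 1.624 − 1 = 0.6239 and Ki = 0.148/0.6239 = 0.237 μM.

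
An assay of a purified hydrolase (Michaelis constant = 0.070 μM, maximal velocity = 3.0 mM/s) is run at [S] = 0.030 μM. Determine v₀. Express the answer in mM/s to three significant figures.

0.900 mM/s

v = Vmax·[S]/(Km + [S]) = 3.0 × 0.030 / (0.070 + 0.030)
  = 0.09000 / 0.1000 = 0.900 mM/s.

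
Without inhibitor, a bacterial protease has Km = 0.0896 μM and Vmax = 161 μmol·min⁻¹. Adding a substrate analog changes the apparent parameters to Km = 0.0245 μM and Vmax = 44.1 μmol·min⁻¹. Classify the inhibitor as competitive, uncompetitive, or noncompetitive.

Both Km and Vmax decrease by the same factor (~3.65-fold) — characteristic of uncompetitive inhibition.

uncompetitive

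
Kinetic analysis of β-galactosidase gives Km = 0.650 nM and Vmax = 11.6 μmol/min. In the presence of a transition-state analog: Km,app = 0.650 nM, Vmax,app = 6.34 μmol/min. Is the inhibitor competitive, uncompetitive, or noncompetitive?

Vmax decreases (11.6 → 6.34 μmol/min) while Km is unchanged — pure noncompetitive inhibition.

noncompetitive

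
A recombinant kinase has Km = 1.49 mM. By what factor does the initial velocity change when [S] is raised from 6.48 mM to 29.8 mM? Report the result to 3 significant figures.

The fractional saturations are [S]/(Km+[S]) = 6.48/7.970 = 0.8130 and 29.8/31.29 = 0.9524.
v₂/v₁ is just their ratio: 0.9524/0.8130 = 1.17.

1.17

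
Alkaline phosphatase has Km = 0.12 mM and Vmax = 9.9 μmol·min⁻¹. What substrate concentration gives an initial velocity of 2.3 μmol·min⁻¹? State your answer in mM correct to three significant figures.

0.0363 mM

Rearranging v = Vmax[S]/(Km+[S]) gives [S] = Km·v/(Vmax − v).
[S] = 0.12 × 2.3 / (9.9 − 2.3) = 0.2760/7.600 = 0.0363 mM.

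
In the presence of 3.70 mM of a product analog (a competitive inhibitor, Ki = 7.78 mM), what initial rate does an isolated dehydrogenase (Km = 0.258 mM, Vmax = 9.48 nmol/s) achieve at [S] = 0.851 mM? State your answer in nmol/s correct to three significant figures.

α = 1 + [I]/Ki = 1 + 3.70/7.78 = 1.476.
For a competitive inhibitor, Vmax is unchanged and the apparent Km becomes α·Km: Km,app = 0.381 mM, Vmax,app = 9.48 nmol/s.
v = Vmax,app·[S]/(Km,app + [S]) = 9.48 × 0.851/(0.381 + 0.851) = 6.55 nmol/s.

6.55 nmol/s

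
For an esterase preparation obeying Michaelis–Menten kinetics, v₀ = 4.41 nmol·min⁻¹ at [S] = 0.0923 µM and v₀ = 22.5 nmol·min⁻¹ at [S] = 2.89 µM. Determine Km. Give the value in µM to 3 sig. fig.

0.452 µM

From v = Vmax[S]/(Km+[S]), each point gives Vmax = v(Km+[S])/[S].
Equating: 4.41(Km+0.0923)/0.0923 = 22.5(Km+2.89)/2.89.
47.78·Km + 4.41 = 7.785·Km + 22.5, so (47.78 − 7.785)·Km = 22.5 − 4.41.
Km = 18.09/39.99 = 0.452 µM; then Vmax = 4.41(0.452+0.0923)/0.0923 = 26.0 nmol·min⁻¹.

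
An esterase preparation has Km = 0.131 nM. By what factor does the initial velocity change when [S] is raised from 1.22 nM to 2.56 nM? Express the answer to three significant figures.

1.05

Since Vmax cancels, v₂/v₁ = [S]₂(Km+[S]₁) / [S]₁(Km+[S]₂).
= 2.56×(0.131+1.22) / (1.22×(0.131+2.56)) = 3.459/3.283 = 1.05.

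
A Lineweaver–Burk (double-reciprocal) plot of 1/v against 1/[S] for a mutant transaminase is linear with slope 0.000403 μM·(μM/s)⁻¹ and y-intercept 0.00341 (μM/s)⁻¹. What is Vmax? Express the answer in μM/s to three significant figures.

The y-intercept of a Lineweaver–Burk plot equals 1/Vmax, so Vmax = 1/0.00341 = 293 μM/s.

293 μM/s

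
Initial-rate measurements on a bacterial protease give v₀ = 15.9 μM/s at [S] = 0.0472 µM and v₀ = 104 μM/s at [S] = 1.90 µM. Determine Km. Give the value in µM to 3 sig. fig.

From v = Vmax[S]/(Km+[S]), each point gives Vmax = v(Km+[S])/[S].
Equating: 15.9(Km+0.0472)/0.0472 = 104(Km+1.90)/1.90.
336.9·Km + 15.9 = 54.74·Km + 104, so (336.9 − 54.74)·Km = 104 − 15.9.
Km = 88.10/282.1 = 0.312 µM; then Vmax = 15.9(0.312+0.0472)/0.0472 = 121 μM/s.

0.312 µM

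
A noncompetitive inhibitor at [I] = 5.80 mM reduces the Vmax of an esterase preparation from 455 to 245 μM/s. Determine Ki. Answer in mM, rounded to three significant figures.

6.77 mM

Noncompetitive: Vmax,app = Vmax/α with α = 1 + [I]/Ki.
α = Vmax/Vmax,app = 455/245 = 1.857.
Ki = [I]/(α − 1) = 5.80/0.8571 = 6.77 mM.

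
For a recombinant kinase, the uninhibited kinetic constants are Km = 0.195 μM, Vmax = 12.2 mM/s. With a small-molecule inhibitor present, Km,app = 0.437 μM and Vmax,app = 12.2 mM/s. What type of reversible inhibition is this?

Km increases (0.195 → 0.437 μM) while Vmax is unchanged — the hallmark of competitive inhibition.

competitive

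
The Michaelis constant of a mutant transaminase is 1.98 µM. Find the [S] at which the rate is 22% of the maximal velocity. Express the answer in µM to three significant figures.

0.558 µM

v/Vmax = [S]/(Km+[S]) = 0.22, so [S] = Km·0.22/(1 − 0.22) = 1.98 × 0.2821.
[S] = 0.558 µM.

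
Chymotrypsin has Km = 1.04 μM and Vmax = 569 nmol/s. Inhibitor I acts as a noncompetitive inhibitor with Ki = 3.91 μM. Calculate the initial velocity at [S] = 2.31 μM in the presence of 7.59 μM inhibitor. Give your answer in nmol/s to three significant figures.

With α = 1 + [I]/Ki = 1 + 7.59/3.91 = 2.941, the noncompetitive rate law is v = (Vmax/α)·[S] / (Km + [S]).
v = (569/2.941)×2.31 / (1.04 + 2.31) = 446.9/3.350 = 133 nmol/s.

133 nmol/s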